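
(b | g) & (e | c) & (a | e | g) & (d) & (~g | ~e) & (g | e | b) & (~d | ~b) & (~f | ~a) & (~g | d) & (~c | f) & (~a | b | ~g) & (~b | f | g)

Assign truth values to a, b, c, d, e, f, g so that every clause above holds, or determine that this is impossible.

Unit clause (d) forces d = 1.
Unit clause (~b) forces b = 0.
Unit clause (g) forces g = 1.
Unit clause (~e) forces e = 0.
Unit clause (c) forces c = 1.
Unit clause (f) forces f = 1.
Unit clause (~a) forces a = 0.
This assignment satisfies each clause.

a=0,  b=0,  c=1,  d=1,  e=0,  f=1,  g=1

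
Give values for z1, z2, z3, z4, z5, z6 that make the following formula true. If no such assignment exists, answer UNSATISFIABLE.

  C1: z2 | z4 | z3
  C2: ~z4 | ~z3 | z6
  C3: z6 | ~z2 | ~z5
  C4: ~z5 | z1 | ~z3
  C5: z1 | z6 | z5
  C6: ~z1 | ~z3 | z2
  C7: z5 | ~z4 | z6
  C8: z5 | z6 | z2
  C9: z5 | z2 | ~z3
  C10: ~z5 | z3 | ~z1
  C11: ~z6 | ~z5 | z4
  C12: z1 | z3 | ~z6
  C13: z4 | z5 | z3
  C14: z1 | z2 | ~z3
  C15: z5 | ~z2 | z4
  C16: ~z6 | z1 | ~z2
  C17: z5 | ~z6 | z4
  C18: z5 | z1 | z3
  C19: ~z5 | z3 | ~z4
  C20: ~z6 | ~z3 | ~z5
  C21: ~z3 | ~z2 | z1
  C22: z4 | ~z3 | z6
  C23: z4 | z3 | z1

z1=1,  z2=1,  z3=1,  z4=1,  z5=0,  z6=1

Branch on z2: set z2 = 1.
Branch on z6: set z6 = 1.
Unit clause (z1) forces z1 = 1.
Branch on z5: set z5 = 0.
Unit clause (z4) forces z4 = 1.
All clauses hold; z3 can take either value.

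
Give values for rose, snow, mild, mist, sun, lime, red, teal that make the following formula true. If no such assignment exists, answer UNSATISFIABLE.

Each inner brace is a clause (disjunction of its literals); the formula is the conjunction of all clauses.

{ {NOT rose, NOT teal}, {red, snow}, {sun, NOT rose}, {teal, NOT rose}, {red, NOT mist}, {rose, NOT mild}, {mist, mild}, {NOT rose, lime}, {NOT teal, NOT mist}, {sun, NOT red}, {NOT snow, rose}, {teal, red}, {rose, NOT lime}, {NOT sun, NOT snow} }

rose: false; snow: false; mild: false; mist: true; sun: true; lime: false; red: true; teal: false

Try rose = false.
The clause (NOT mild) is unit, so mild = false.
The clause (mist) is unit, so mist = true.
The clause (red) is unit, so red = true.
The clause (NOT teal) is unit, so teal = false.
The clause (sun) is unit, so sun = true.
The clause (NOT snow) is unit, so snow = false.
The clause (NOT lime) is unit, so lime = false.
Every clause now holds.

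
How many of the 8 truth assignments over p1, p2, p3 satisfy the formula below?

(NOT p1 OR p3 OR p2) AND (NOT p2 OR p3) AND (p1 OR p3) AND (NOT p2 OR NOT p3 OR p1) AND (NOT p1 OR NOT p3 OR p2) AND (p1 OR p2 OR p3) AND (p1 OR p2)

There are 2^3 = 8 truth assignments over (p1, p2, p3).
Check each against the 7 clauses (columns in the order p1, p2, p3):
  F F F  ✗ fails (p1 OR p3)
  F F T  ✗ fails (p1 OR p2)
  F T F  ✗ fails (NOT p2 OR p3)
  F T T  ✗ fails (NOT p2 OR NOT p3 OR p1)
  T F F  ✗ fails (NOT p1 OR p3 OR p2)
  T F T  ✗ fails (NOT p1 OR NOT p3 OR p2)
  T T F  ✗ fails (NOT p2 OR p3)
  T T T  ✓ satisfies all
1 of the 8 rows is a model.

1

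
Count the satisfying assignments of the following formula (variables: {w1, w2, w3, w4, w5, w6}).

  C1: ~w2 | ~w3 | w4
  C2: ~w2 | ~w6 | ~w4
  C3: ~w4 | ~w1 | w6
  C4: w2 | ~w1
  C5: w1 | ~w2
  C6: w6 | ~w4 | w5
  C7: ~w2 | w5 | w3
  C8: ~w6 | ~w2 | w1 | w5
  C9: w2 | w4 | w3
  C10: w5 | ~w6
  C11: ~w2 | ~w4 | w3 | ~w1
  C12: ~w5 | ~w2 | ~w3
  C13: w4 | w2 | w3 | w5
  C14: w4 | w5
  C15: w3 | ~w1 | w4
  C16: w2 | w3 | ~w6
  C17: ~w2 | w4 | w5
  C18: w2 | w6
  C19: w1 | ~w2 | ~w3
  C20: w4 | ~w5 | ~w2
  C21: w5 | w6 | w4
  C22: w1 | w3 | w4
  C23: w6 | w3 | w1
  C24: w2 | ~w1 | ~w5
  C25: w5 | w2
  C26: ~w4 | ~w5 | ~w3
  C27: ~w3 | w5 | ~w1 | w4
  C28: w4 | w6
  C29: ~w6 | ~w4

There are 2^6 = 64 truth assignments over (w1, w2, w3, w4, w5, w6).
Split on w6. With w6 = 1, the clauses containing w6 are satisfied and ~w6 drops from the rest; 1 of the 2^5 = 32 assignments to the other variables satisfy what remains.
With w6 = 0, by the same count on the reduced clause set, 0 assignments work.
Total: 1 + 0 = 1.

1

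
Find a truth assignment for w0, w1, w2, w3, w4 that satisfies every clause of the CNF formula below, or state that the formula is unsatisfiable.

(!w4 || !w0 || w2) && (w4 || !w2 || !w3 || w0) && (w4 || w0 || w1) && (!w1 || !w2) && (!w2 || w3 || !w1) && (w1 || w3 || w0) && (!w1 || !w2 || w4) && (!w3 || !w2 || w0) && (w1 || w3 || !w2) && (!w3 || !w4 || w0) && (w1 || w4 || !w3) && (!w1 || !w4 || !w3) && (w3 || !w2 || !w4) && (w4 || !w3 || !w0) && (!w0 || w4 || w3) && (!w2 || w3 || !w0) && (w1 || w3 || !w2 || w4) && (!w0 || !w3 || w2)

w0: false,  w1: true,  w2: false,  w3: false,  w4: false

Branch on w1: set w1 = true.
Unit clause (!w2) forces w2 = false.
Branch on w4: set w4 = false.
Branch on w3: set w3 = false.
Unit clause (!w0) forces w0 = false.
All clauses are satisfied.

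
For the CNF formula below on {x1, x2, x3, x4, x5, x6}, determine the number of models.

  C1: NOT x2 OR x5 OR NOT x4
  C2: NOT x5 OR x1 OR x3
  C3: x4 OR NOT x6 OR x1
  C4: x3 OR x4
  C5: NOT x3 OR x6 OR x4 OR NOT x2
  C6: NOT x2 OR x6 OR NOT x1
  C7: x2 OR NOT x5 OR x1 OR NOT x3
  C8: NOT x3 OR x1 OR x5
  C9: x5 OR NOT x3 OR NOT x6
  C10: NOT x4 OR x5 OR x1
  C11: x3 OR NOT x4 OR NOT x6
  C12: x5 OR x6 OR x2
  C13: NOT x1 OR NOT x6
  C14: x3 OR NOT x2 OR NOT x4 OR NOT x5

There are 2^6 = 64 truth assignments over (x1, x2, x3, x4, x5, x6).
Split on x2. With x2 = true, the clauses containing x2 are satisfied and NOT x2 drops from the rest; 2 of the 2^5 = 32 assignments to the other variables satisfy what remains.
With x2 = false, by the same count on the reduced clause set, 3 assignments work.
(One model: x1=F, x2=T, x3=T, x4=T, x5=T, x6=F.)
Total: 2 + 3 = 5.

5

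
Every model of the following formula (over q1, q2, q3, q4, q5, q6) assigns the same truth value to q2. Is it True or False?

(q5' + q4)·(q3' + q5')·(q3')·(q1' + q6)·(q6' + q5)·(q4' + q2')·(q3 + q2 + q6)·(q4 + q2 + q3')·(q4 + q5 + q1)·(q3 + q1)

False

Suppose q2 = 1.
(q3') alone gives q3 = 0.
(q4') alone gives q4 = 0.
(q5') alone gives q5 = 0.
(q6') alone gives q6 = 0.
(q1') alone gives q1 = 0.
That conflicts with the unit clause (q1).
So every satisfying assignment has q2 = False.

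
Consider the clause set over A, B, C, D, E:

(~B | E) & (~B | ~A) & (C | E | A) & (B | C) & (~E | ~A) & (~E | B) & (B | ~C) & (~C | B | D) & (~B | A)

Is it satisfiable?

Case B = 0:
From the singleton clause (C), C = 1.
That conflicts with the unit clause (~C).
Undo B and try B = 1.
From the singleton clause (E), E = 1.
From the singleton clause (~A), A = 0.
That conflicts with the unit clause (A).
Either choice for B ends in contradiction.
No assignment satisfies every clause.

Unsatisfiable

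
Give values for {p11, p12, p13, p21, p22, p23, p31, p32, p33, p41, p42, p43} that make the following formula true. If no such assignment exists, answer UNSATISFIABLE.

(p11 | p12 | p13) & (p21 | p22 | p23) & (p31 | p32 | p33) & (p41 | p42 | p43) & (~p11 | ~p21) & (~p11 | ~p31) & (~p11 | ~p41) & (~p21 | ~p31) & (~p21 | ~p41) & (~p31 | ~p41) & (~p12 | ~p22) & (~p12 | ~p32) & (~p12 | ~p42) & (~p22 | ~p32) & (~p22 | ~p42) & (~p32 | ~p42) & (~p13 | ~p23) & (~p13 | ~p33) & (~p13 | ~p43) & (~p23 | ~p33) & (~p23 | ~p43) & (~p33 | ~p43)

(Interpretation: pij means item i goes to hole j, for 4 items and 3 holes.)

Suppose p11 = 0.
Suppose p12 = 1.
Unit clause (~p22) forces p22 = 0.
Unit clause (~p32) forces p32 = 0.
Unit clause (~p42) forces p42 = 0.
Suppose p21 = 1.
Unit clause (~p31) forces p31 = 0.
Unit clause (p33) forces p33 = 1.
Unit clause (~p41) forces p41 = 0.
Unit clause (p43) forces p43 = 1.
But (~p43) is also a unit clause — contradiction.
That branch fails; take p21 = 0 instead.
Unit clause (p23) forces p23 = 1.
Unit clause (~p13) forces p13 = 0.
Unit clause (~p33) forces p33 = 0.
Unit clause (p31) forces p31 = 1.
Unit clause (~p41) forces p41 = 0.
Unit clause (p43) forces p43 = 1.
But (~p43) is also a unit clause — contradiction.
Both values of p21 lead to a conflict.
That branch fails; take p12 = 0 instead.
Unit clause (p13) forces p13 = 1.
Unit clause (~p23) forces p23 = 0.
Unit clause (~p33) forces p33 = 0.
Unit clause (~p43) forces p43 = 0.
Suppose p21 = 1.
Unit clause (~p31) forces p31 = 0.
Unit clause (p32) forces p32 = 1.
Unit clause (~p41) forces p41 = 0.
Unit clause (p42) forces p42 = 1.
But (~p42) is also a unit clause — contradiction.
That branch fails; take p21 = 0 instead.
Unit clause (p22) forces p22 = 1.
Unit clause (~p32) forces p32 = 0.
Unit clause (p31) forces p31 = 1.
Unit clause (~p41) forces p41 = 0.
Unit clause (p42) forces p42 = 1.
But (~p42) is also a unit clause — contradiction.
Both values of p21 lead to a conflict.
Both values of p12 lead to a conflict.
That branch fails; take p11 = 1 instead.
Unit clause (~p21) forces p21 = 0.
Unit clause (~p31) forces p31 = 0.
Unit clause (~p41) forces p41 = 0.
Suppose p22 = 1.
Unit clause (~p12) forces p12 = 0.
Unit clause (~p32) forces p32 = 0.
Unit clause (p33) forces p33 = 1.
Unit clause (~p42) forces p42 = 0.
Unit clause (p43) forces p43 = 1.
But (~p43) is also a unit clause — contradiction.
That branch fails; take p22 = 0 instead.
Unit clause (p23) forces p23 = 1.
Unit clause (~p13) forces p13 = 0.
Unit clause (~p33) forces p33 = 0.
Unit clause (p32) forces p32 = 1.
Unit clause (~p12) forces p12 = 0.
Unit clause (~p42) forces p42 = 0.
Unit clause (p43) forces p43 = 1.
But (~p43) is also a unit clause — contradiction.
Both values of p22 lead to a conflict.
Both values of p11 lead to a conflict.

UNSATISFIABLE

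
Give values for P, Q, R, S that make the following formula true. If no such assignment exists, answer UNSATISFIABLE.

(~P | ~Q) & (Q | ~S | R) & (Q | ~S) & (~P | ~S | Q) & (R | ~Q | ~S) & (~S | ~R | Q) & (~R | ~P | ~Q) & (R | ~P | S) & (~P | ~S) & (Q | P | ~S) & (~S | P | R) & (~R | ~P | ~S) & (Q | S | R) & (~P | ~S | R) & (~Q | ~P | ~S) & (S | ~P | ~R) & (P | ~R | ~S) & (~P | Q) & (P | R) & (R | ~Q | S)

P ↦ 0,  Q ↦ 1,  R ↦ 1,  S ↦ 0

Suppose P = 0.
The clause (R) is unit, so R = 1.
The clause (~S) is unit, so S = 0.
No clause remains; Q is free.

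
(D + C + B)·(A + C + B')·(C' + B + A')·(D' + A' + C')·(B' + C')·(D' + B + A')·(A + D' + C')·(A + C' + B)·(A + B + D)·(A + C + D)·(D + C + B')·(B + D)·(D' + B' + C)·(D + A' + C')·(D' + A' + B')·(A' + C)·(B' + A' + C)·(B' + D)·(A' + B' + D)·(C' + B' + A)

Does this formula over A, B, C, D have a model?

Suppose B = 0.
From the singleton clause (D), D = 1.
From the singleton clause (A'), A = 0.
From the singleton clause (C'), C = 0.
Every clause now holds.
A satisfying assignment: A: 0; B: 0; C: 0; D: 1.

Yes, satisfiable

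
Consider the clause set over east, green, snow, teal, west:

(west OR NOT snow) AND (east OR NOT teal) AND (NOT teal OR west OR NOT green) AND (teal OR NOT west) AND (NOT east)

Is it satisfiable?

Yes, satisfiable

From the singleton clause (NOT east), east = false.
From the singleton clause (NOT teal), teal = false.
From the singleton clause (NOT west), west = false.
From the singleton clause (NOT snow), snow = false.
All clauses hold; green can take either value.
A satisfying assignment: east ↦ false,  green ↦ true,  snow ↦ false,  teal ↦ false,  west ↦ false.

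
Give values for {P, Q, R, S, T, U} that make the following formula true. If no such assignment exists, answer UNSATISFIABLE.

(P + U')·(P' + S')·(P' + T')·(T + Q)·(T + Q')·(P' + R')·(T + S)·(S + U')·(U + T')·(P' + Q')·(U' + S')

UNSATISFIABLE

Try P = 1.
Unit clause (S') forces S = 0.
Unit clause (T') forces T = 0.
Now (T) is unsatisfied and unit — conflict.
Undo P and try P = 0.
Unit clause (U') forces U = 0.
Unit clause (T') forces T = 0.
Unit clause (Q) forces Q = 1.
Now (Q') is unsatisfied and unit — conflict.
Neither P = 1 nor P = 0 works.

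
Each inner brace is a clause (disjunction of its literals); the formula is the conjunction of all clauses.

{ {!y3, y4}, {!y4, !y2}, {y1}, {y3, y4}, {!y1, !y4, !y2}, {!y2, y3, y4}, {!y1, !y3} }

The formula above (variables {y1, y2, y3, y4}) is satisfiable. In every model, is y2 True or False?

Suppose y2 = true.
From the singleton clause (!y4), y4 = false.
From the singleton clause (!y3), y3 = false.
That conflicts with the unit clause (y3).
So every satisfying assignment has y2 = False.

False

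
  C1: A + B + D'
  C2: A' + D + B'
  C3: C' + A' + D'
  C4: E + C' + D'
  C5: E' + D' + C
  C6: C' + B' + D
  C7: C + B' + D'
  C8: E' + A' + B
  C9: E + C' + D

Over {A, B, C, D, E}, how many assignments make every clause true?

8

There are 2^5 = 32 truth assignments over (A, B, C, D, E).
Split on C. With C = 1, the clauses containing C are satisfied and C' drops from the rest; 2 of the 2^4 = 16 assignments to the other variables satisfy what remains.
With C = 0, by the same count on the reduced clause set, 6 assignments work.
Total: 2 + 6 = 8.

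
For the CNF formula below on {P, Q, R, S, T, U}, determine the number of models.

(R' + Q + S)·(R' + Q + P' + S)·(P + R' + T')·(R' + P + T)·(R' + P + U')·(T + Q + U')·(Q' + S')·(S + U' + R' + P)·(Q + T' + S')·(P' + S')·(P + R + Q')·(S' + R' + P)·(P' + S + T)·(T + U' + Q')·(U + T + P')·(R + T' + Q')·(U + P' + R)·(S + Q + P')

There are 2^6 = 64 truth assignments over (P, Q, R, S, T, U).
Split on R. With R = 1, the clauses containing R are satisfied and R' drops from the rest; 2 of the 2^5 = 32 assignments to the other variables satisfy what remains.
With R = 0, by the same count on the reduced clause set, 4 assignments work.
Total: 2 + 4 = 6.

6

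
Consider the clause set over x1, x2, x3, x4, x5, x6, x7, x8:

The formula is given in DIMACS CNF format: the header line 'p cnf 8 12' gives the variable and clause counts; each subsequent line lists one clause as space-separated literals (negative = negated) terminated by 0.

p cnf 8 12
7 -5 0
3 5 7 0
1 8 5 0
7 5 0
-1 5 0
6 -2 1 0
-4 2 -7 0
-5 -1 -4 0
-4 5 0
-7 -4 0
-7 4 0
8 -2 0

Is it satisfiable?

Try x7 = True.
(¬x4) alone gives x4 = False.
That conflicts with the unit clause (x4).
Backtrack on x7: now try x7 = False.
(¬x5) alone gives x5 = False.
That conflicts with the unit clause (x5).
Either choice for x7 ends in contradiction.
No assignment satisfies every clause.

Unsatisfiable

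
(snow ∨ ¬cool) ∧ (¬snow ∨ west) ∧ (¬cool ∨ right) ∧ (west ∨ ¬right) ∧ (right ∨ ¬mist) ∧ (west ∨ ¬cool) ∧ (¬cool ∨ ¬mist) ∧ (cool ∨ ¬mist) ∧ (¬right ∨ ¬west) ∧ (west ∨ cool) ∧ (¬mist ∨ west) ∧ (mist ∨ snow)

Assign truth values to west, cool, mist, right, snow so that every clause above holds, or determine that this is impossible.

west=True, cool=False, mist=False, right=False, snow=True

Branch on snow: set snow = True.
From the singleton clause (west), west = True.
From the singleton clause (¬right), right = False.
From the singleton clause (¬cool), cool = False.
From the singleton clause (¬mist), mist = False.
All clauses are satisfied.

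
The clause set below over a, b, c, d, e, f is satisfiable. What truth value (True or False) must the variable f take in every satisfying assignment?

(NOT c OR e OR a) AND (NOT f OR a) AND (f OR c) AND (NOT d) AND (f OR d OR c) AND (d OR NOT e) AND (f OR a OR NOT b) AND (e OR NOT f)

Suppose f = true.
(a) alone gives a = true.
(NOT d) alone gives d = false.
(NOT e) alone gives e = false.
That conflicts with the unit clause (e).
So every satisfying assignment has f = False.

False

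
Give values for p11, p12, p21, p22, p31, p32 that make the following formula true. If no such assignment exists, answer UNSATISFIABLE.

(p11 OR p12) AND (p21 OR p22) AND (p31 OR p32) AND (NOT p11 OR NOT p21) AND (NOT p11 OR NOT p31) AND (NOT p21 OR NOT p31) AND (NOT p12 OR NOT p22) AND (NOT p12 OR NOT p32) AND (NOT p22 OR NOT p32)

Branch on p11: set p11 = true.
From the singleton clause (NOT p21), p21 = false.
From the singleton clause (p22), p22 = true.
From the singleton clause (NOT p31), p31 = false.
From the singleton clause (p32), p32 = true.
That conflicts with the unit clause (NOT p32).
So p11 must be the other value — set p11 = false.
From the singleton clause (p12), p12 = true.
From the singleton clause (NOT p22), p22 = false.
From the singleton clause (p21), p21 = true.
From the singleton clause (NOT p31), p31 = false.
From the singleton clause (p32), p32 = true.
That conflicts with the unit clause (NOT p32).
Either choice for p11 ends in contradiction.

UNSATISFIABLE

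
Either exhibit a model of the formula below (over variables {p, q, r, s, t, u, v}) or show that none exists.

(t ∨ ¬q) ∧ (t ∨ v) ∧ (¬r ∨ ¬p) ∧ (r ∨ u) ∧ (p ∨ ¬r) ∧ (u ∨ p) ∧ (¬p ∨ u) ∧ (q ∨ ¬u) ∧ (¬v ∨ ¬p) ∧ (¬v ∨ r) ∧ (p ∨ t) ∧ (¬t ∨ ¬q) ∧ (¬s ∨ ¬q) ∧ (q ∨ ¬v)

UNSATISFIABLE

Suppose t = True.
The clause (¬q) is unit, so q = False.
The clause (¬u) is unit, so u = False.
The clause (r) is unit, so r = True.
The clause (¬p) is unit, so p = False.
That conflicts with the unit clause (p).
Backtrack on t: now try t = False.
The clause (¬q) is unit, so q = False.
The clause (v) is unit, so v = True.
That conflicts with the unit clause (¬v).
Neither t = True nor t = False works.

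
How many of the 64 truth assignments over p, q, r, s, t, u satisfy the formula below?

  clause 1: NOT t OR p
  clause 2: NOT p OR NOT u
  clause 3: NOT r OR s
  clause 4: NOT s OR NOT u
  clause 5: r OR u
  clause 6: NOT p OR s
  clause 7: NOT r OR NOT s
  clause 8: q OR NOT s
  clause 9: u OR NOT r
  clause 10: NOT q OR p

1

There are 2^6 = 64 truth assignments over (p, q, r, s, t, u).
Split on q. With q = true, the clauses containing q are satisfied and NOT q drops from the rest; 0 of the 2^5 = 32 assignments to the other variables satisfy what remains.
With q = false, by the same count on the reduced clause set, 1 assignment works.
(One model: p=F, q=F, r=F, s=F, t=F, u=T.)
Total: 0 + 1 = 1.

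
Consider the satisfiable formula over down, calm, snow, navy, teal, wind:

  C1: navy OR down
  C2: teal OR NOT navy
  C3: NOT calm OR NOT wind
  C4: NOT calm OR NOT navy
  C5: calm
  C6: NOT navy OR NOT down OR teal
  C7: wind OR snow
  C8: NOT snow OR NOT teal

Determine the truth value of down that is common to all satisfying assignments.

Suppose down = false.
Unit clause (navy) forces navy = true.
Unit clause (teal) forces teal = true.
Unit clause (NOT calm) forces calm = false.
But (calm) is also a unit clause — contradiction.
So every satisfying assignment has down = True.

True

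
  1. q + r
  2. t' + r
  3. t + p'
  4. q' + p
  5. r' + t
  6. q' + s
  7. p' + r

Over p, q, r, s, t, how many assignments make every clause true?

There are 2^5 = 32 truth assignments over (p, q, r, s, t).
Split on q. With q = 1, the clauses containing q are satisfied and q' drops from the rest; 1 of the 2^4 = 16 assignments to the other variables satisfy what remains.
With q = 0, by the same count on the reduced clause set, 4 assignments work.
Total: 1 + 4 = 5.

5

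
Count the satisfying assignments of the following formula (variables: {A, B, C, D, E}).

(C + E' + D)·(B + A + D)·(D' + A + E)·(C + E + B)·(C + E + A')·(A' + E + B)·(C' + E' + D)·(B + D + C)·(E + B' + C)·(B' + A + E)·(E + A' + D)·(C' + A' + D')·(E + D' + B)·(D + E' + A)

There are 2^5 = 32 truth assignments over (A, B, C, D, E).
Split on C. With C = 1, the clauses containing C are satisfied and C' drops from the rest; 2 of the 2^4 = 16 assignments to the other variables satisfy what remains.
With C = 0, by the same count on the reduced clause set, 4 assignments work.
(One model: A=F, B=F, C=F, D=T, E=T.)
Total: 2 + 4 = 6.

6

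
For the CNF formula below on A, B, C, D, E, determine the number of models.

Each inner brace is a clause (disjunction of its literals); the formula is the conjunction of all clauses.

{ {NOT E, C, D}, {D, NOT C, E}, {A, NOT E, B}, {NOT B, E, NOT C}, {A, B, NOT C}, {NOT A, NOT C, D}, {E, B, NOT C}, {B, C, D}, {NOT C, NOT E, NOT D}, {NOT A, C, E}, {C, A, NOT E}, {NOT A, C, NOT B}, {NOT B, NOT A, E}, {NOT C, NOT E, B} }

There are 2^5 = 32 truth assignments over (A, B, C, D, E).
Split on C. With C = true, the clauses containing C are satisfied and NOT C drops from the rest; 1 of the 2^4 = 16 assignments to the other variables satisfy what remains.
With C = false, by the same count on the reduced clause set, 4 assignments work.
Total: 1 + 4 = 5.

5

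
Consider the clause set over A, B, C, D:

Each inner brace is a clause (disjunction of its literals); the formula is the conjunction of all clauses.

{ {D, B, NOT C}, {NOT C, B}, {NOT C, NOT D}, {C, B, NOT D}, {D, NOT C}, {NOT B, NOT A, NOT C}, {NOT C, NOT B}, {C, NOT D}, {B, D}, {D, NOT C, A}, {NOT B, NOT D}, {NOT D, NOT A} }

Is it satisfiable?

Try C = false.
The clause (NOT D) is unit, so D = false.
The clause (B) is unit, so B = true.
No clause remains; A is free.
A satisfying assignment: A ↦ false,  B ↦ true,  C ↦ false,  D ↦ false.

Yes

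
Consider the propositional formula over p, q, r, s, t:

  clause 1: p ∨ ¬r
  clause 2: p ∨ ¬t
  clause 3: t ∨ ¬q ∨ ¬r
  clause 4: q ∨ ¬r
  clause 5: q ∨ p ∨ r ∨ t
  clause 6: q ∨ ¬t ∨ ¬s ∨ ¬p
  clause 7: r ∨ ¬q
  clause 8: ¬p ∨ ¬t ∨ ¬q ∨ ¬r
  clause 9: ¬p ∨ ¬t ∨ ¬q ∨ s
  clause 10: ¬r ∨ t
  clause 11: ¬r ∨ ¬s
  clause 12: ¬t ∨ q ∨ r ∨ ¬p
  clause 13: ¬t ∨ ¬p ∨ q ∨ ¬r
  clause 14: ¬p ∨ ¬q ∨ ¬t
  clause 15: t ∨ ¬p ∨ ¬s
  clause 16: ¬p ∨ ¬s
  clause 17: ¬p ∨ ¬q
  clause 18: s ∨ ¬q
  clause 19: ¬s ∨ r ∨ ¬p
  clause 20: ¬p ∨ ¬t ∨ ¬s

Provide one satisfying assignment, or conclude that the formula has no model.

p ↦ True, q ↦ False, r ↦ False, s ↦ False, t ↦ False

Suppose p = True.
(¬s) alone gives s = False.
(¬q) alone gives q = False.
(¬r) alone gives r = False.
(¬t) alone gives t = False.
All clauses are satisfied.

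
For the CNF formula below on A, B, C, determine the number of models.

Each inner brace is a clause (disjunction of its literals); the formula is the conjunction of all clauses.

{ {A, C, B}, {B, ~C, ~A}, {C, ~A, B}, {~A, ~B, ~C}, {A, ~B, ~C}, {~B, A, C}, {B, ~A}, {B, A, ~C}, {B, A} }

There are 2^3 = 8 truth assignments over (A, B, C).
Check each against the 9 clauses (columns in the order A, B, C):
  F F F  ✗ fails (A | C | B)
  F F T  ✗ fails (B | A | ~C)
  F T F  ✗ fails (~B | A | C)
  F T T  ✗ fails (A | ~B | ~C)
  T F F  ✗ fails (C | ~A | B)
  T F T  ✗ fails (B | ~C | ~A)
  T T F  ✓ satisfies all
  T T T  ✗ fails (~A | ~B | ~C)
1 of the 8 rows is a model.

1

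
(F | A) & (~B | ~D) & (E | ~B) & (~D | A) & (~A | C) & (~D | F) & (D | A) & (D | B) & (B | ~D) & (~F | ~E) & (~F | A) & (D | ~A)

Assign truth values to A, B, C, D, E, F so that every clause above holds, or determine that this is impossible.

Branch on F: set F = 1.
Unit clause (~E) forces E = 0.
Unit clause (~B) forces B = 0.
Unit clause (D) forces D = 1.
That conflicts with the unit clause (~D).
So F must be the other value — set F = 0.
Unit clause (A) forces A = 1.
Unit clause (C) forces C = 1.
Unit clause (~D) forces D = 0.
That conflicts with the unit clause (D).
Either choice for F ends in contradiction.

UNSATISFIABLE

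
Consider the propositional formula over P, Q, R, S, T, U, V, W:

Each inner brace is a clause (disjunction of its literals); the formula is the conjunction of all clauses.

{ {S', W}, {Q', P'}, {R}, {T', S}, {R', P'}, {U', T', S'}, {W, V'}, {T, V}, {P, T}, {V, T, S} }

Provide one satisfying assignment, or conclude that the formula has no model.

From the singleton clause (R), R = 1.
From the singleton clause (P'), P = 0.
From the singleton clause (T), T = 1.
From the singleton clause (S), S = 1.
From the singleton clause (W), W = 1.
From the singleton clause (U'), U = 0.
No clause remains; Q, V are free.

P ↦ 0,  Q ↦ 0,  R ↦ 1,  S ↦ 1,  T ↦ 1,  U ↦ 0,  V ↦ 0,  W ↦ 1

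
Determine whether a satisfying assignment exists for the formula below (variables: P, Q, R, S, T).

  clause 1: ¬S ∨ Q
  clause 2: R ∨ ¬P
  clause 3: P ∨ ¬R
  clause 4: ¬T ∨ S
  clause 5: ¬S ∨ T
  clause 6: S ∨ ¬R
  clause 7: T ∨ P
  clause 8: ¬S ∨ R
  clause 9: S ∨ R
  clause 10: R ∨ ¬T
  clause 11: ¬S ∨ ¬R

No

Suppose S = False.
The clause (¬T) is unit, so T = False.
The clause (¬R) is unit, so R = False.
But (R) is also a unit clause — contradiction.
Undo S and try S = True.
The clause (Q) is unit, so Q = True.
The clause (T) is unit, so T = True.
The clause (R) is unit, so R = True.
But (¬R) is also a unit clause — contradiction.
Either choice for S ends in contradiction.
No assignment satisfies every clause.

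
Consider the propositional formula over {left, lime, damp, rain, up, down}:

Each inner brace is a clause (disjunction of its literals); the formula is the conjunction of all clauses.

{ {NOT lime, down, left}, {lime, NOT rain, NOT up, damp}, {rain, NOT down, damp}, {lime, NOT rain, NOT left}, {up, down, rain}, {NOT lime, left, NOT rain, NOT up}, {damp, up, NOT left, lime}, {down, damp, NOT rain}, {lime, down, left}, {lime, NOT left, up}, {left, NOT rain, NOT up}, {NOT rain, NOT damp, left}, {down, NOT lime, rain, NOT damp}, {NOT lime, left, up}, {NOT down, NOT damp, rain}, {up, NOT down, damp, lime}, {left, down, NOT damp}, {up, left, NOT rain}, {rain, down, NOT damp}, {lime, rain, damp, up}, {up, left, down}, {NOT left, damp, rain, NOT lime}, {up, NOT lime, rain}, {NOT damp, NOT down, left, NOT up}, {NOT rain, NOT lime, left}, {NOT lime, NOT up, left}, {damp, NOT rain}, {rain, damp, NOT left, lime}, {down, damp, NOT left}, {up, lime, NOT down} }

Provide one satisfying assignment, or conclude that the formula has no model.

left ↦ true, lime ↦ true, damp ↦ true, rain ↦ true, up ↦ true, down ↦ false

Suppose damp = true.
Suppose rain = true.
Unit clause (left) forces left = true.
Unit clause (lime) forces lime = true.
Every clause is now satisfied; up, down are unconstrained.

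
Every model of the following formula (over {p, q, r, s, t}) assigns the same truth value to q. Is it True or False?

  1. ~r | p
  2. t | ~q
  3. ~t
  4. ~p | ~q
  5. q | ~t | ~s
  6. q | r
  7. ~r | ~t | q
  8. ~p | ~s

False

Suppose q = 1.
The clause (t) is unit, so t = 1.
Now (~t) is unsatisfied and unit — conflict.
So every satisfying assignment has q = False.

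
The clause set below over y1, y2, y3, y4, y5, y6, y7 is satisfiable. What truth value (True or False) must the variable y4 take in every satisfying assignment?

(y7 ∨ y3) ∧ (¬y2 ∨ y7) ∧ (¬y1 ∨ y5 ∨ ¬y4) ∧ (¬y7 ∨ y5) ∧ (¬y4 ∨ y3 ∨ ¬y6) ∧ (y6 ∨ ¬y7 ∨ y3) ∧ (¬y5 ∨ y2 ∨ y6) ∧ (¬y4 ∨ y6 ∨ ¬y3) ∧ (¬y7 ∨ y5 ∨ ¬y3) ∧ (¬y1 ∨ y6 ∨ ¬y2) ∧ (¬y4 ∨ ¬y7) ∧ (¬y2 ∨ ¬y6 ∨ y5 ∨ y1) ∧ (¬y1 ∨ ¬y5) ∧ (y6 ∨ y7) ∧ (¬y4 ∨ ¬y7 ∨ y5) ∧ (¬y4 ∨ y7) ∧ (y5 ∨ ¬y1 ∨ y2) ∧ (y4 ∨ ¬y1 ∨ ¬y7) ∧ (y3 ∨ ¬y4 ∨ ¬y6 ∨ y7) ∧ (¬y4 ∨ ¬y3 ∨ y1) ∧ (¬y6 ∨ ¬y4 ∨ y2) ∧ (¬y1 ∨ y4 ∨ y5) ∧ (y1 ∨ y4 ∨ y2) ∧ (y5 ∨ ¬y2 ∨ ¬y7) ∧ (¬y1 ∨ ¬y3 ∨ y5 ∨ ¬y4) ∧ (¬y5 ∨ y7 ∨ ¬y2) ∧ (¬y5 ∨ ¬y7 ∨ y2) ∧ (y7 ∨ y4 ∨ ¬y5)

False

Suppose y4 = True.
From the singleton clause (¬y7), y7 = False.
Now (y7) is unsatisfied and unit — conflict.
So every satisfying assignment has y4 = False.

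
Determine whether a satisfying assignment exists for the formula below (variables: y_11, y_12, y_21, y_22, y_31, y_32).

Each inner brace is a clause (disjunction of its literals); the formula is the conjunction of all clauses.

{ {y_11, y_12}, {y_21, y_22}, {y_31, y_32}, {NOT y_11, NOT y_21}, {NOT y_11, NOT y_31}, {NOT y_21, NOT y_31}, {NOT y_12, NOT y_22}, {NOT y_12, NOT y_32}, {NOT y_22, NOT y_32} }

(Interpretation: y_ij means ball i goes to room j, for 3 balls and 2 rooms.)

Unsatisfiable

Branch on y_11: set y_11 = true.
Unit clause (NOT y_21) forces y_21 = false.
Unit clause (y_22) forces y_22 = true.
Unit clause (NOT y_31) forces y_31 = false.
Unit clause (y_32) forces y_32 = true.
That conflicts with the unit clause (NOT y_32).
That branch fails; take y_11 = false instead.
Unit clause (y_12) forces y_12 = true.
Unit clause (NOT y_22) forces y_22 = false.
Unit clause (y_21) forces y_21 = true.
Unit clause (NOT y_31) forces y_31 = false.
Unit clause (y_32) forces y_32 = true.
That conflicts with the unit clause (NOT y_32).
Neither y_11 = true nor y_11 = false works.
No assignment satisfies every clause.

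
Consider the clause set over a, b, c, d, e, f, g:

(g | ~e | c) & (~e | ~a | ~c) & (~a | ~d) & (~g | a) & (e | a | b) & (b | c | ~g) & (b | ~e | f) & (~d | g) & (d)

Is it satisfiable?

(d) alone gives d = 1.
(~a) alone gives a = 0.
(~g) alone gives g = 0.
Now (g) is unsatisfied and unit — conflict.
No assignment satisfies every clause.

No, unsatisfiable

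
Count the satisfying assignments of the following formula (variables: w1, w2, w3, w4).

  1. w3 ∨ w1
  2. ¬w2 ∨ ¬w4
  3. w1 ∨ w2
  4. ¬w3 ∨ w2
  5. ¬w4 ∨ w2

There are 2^4 = 16 truth assignments over (w1, w2, w3, w4).
Check each against the 5 clauses (columns in the order w1, w2, w3, w4):
  F F F F  ✗ fails (w3 ∨ w1)
  F F F T  ✗ fails (w3 ∨ w1)
  F F T F  ✗ fails (w1 ∨ w2)
  F F T T  ✗ fails (w1 ∨ w2)
  F T F F  ✗ fails (w3 ∨ w1)
  F T F T  ✗ fails (w3 ∨ w1)
  F T T F  ✓ satisfies all
  F T T T  ✗ fails (¬w2 ∨ ¬w4)
  T F F F  ✓ satisfies all
  T F F T  ✗ fails (¬w4 ∨ w2)
  T F T F  ✗ fails (¬w3 ∨ w2)
  T F T T  ✗ fails (¬w3 ∨ w2)
  T T F F  ✓ satisfies all
  T T F T  ✗ fails (¬w2 ∨ ¬w4)
  T T T F  ✓ satisfies all
  T T T T  ✗ fails (¬w2 ∨ ¬w4)
4 of the 16 rows are models.

4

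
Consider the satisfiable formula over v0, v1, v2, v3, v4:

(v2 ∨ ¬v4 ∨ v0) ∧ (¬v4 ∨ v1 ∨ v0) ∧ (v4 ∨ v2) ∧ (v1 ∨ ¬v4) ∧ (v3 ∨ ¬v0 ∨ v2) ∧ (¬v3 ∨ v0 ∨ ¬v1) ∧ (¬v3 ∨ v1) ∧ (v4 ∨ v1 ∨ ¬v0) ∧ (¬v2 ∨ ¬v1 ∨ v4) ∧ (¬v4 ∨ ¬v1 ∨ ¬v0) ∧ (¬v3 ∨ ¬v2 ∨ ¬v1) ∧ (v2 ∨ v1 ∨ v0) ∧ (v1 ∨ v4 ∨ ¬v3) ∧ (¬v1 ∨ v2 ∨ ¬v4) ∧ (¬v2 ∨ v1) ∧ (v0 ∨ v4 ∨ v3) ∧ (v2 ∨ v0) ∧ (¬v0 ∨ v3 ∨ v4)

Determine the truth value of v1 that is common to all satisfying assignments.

True

Suppose v1 = False.
The clause (¬v4) is unit, so v4 = False.
The clause (v2) is unit, so v2 = True.
Now (¬v2) is unsatisfied and unit — conflict.
So every satisfying assignment has v1 = True.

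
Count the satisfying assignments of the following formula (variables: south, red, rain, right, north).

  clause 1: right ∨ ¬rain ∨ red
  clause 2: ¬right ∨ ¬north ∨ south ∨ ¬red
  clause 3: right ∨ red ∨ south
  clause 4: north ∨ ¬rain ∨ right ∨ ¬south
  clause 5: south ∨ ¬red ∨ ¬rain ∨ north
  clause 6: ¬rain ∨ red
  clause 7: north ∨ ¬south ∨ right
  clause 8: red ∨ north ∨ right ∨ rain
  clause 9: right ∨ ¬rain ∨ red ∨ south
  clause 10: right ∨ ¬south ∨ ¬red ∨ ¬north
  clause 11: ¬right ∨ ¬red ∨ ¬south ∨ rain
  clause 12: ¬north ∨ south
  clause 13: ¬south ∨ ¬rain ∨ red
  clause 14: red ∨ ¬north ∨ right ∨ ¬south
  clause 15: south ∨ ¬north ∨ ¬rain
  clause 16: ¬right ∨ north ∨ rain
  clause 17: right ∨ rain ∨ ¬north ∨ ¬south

4

There are 2^5 = 32 truth assignments over (south, red, rain, right, north).
Split on rain. With rain = True, the clauses containing rain are satisfied and ¬rain drops from the rest; 2 of the 2^4 = 16 assignments to the other variables satisfy what remains.
With rain = False, by the same count on the reduced clause set, 2 assignments work.
(One model: south=F, red=T, rain=F, right=F, north=F.)
Total: 2 + 2 = 4.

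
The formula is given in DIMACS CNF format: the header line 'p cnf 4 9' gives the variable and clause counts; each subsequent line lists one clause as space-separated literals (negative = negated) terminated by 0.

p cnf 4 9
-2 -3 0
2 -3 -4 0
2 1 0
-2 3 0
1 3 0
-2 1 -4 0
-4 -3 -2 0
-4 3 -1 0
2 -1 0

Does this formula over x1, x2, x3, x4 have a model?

Try x2 = False.
From the singleton clause (x1), x1 = True.
Now (¬x1) is unsatisfied and unit — conflict.
So x2 must be the other value — set x2 = True.
From the singleton clause (¬x3), x3 = False.
Now (x3) is unsatisfied and unit — conflict.
Either choice for x2 ends in contradiction.
No assignment satisfies every clause.

Unsatisfiable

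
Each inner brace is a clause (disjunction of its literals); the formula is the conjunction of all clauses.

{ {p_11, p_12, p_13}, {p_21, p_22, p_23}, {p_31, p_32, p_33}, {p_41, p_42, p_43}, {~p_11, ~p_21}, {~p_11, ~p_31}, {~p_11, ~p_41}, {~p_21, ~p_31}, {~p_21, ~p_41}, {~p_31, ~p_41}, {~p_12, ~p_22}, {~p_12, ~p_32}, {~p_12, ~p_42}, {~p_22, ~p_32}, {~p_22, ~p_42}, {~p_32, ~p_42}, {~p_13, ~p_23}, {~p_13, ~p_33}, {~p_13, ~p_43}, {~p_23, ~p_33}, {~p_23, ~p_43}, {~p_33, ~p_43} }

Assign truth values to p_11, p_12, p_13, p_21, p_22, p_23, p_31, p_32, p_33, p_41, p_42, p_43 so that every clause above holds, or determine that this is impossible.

UNSATISFIABLE

Case p_11 = 0:
Case p_12 = 1:
Unit clause (~p_22) forces p_22 = 0.
Unit clause (~p_32) forces p_32 = 0.
Unit clause (~p_42) forces p_42 = 0.
Case p_21 = 1:
Unit clause (~p_31) forces p_31 = 0.
Unit clause (p_33) forces p_33 = 1.
Unit clause (~p_41) forces p_41 = 0.
Unit clause (p_43) forces p_43 = 1.
But (~p_43) is also a unit clause — contradiction.
Undo p_21 and try p_21 = 0.
Unit clause (p_23) forces p_23 = 1.
Unit clause (~p_13) forces p_13 = 0.
Unit clause (~p_33) forces p_33 = 0.
Unit clause (p_31) forces p_31 = 1.
Unit clause (~p_41) forces p_41 = 0.
Unit clause (p_43) forces p_43 = 1.
But (~p_43) is also a unit clause — contradiction.
Both values of p_21 lead to a conflict.
Undo p_12 and try p_12 = 0.
Unit clause (p_13) forces p_13 = 1.
Unit clause (~p_23) forces p_23 = 0.
Unit clause (~p_33) forces p_33 = 0.
Unit clause (~p_43) forces p_43 = 0.
Case p_21 = 1:
Unit clause (~p_31) forces p_31 = 0.
Unit clause (p_32) forces p_32 = 1.
Unit clause (~p_41) forces p_41 = 0.
Unit clause (p_42) forces p_42 = 1.
But (~p_42) is also a unit clause — contradiction.
Undo p_21 and try p_21 = 0.
Unit clause (p_22) forces p_22 = 1.
Unit clause (~p_32) forces p_32 = 0.
Unit clause (p_31) forces p_31 = 1.
Unit clause (~p_41) forces p_41 = 0.
Unit clause (p_42) forces p_42 = 1.
But (~p_42) is also a unit clause — contradiction.
Both values of p_21 lead to a conflict.
Both values of p_12 lead to a conflict.
Undo p_11 and try p_11 = 1.
Unit clause (~p_21) forces p_21 = 0.
Unit clause (~p_31) forces p_31 = 0.
Unit clause (~p_41) forces p_41 = 0.
Case p_22 = 1:
Unit clause (~p_12) forces p_12 = 0.
Unit clause (~p_32) forces p_32 = 0.
Unit clause (p_33) forces p_33 = 1.
Unit clause (~p_42) forces p_42 = 0.
Unit clause (p_43) forces p_43 = 1.
But (~p_43) is also a unit clause — contradiction.
Undo p_22 and try p_22 = 0.
Unit clause (p_23) forces p_23 = 1.
Unit clause (~p_13) forces p_13 = 0.
Unit clause (~p_33) forces p_33 = 0.
Unit clause (p_32) forces p_32 = 1.
Unit clause (~p_12) forces p_12 = 0.
Unit clause (~p_42) forces p_42 = 0.
Unit clause (p_43) forces p_43 = 1.
But (~p_43) is also a unit clause — contradiction.
Both values of p_22 lead to a conflict.
Both values of p_11 lead to a conflict.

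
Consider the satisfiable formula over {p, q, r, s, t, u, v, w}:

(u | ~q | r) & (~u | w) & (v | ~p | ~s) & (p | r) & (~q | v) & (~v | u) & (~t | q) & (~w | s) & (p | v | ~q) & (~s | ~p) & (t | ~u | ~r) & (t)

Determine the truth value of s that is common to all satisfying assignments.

Suppose s = 0.
The clause (~w) is unit, so w = 0.
The clause (~u) is unit, so u = 0.
The clause (~v) is unit, so v = 0.
The clause (~q) is unit, so q = 0.
The clause (~t) is unit, so t = 0.
That conflicts with the unit clause (t).
So every satisfying assignment has s = True.

True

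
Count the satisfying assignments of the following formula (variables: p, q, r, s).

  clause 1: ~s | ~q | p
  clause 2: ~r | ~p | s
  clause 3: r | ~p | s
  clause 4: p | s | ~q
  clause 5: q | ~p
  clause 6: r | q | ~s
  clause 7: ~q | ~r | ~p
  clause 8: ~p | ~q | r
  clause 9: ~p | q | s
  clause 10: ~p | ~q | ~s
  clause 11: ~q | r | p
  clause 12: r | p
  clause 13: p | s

There are 2^4 = 16 truth assignments over (p, q, r, s).
Check each against the 13 clauses (columns in the order p, q, r, s):
  F F F F  ✗ fails (r | p)
  F F F T  ✗ fails (r | q | ~s)
  F F T F  ✗ fails (p | s)
  F F T T  ✓ satisfies all
  F T F F  ✗ fails (p | s | ~q)
  F T F T  ✗ fails (~s | ~q | p)
  F T T F  ✗ fails (p | s | ~q)
  F T T T  ✗ fails (~s | ~q | p)
  T F F F  ✗ fails (r | ~p | s)
  T F F T  ✗ fails (q | ~p)
  T F T F  ✗ fails (~r | ~p | s)
  T F T T  ✗ fails (q | ~p)
  T T F F  ✗ fails (r | ~p | s)
  T T F T  ✗ fails (~p | ~q | r)
  T T T F  ✗ fails (~r | ~p | s)
  T T T T  ✗ fails (~q | ~r | ~p)
1 of the 16 rows is a model.

1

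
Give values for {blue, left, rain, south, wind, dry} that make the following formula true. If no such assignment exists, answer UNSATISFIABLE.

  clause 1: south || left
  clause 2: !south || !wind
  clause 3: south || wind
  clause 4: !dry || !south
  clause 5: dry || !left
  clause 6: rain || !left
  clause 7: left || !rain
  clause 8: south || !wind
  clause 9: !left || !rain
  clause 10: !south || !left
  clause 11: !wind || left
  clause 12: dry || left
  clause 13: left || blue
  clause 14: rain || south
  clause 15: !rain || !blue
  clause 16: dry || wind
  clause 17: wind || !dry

UNSATISFIABLE

Branch on south: set south = true.
(!wind) alone gives wind = false.
(!dry) alone gives dry = false.
But (dry) is also a unit clause — contradiction.
So south must be the other value — set south = false.
(left) alone gives left = true.
(wind) alone gives wind = true.
But (!wind) is also a unit clause — contradiction.
Neither south = true nor south = false works.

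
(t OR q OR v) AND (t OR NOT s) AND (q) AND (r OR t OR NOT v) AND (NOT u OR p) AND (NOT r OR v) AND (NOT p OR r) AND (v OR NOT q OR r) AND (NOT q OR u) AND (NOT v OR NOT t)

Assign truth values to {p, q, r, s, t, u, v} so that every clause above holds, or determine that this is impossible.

(q) alone gives q = true.
(u) alone gives u = true.
(p) alone gives p = true.
(r) alone gives r = true.
(v) alone gives v = true.
(NOT t) alone gives t = false.
(NOT s) alone gives s = false.
This assignment satisfies each clause.

p ↦ true; q ↦ true; r ↦ true; s ↦ false; t ↦ false; u ↦ true; v ↦ true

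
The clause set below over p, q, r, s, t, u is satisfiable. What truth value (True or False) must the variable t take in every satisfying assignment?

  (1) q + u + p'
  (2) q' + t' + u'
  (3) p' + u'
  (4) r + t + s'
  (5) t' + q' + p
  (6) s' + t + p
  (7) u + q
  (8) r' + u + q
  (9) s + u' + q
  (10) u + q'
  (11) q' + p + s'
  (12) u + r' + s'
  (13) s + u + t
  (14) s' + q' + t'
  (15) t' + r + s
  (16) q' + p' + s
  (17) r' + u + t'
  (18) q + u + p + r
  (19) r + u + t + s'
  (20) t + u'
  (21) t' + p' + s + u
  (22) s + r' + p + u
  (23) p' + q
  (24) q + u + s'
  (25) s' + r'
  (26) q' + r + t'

Suppose t = 0.
From the singleton clause (u'), u = 0.
From the singleton clause (q), q = 1.
That conflicts with the unit clause (q').
So every satisfying assignment has t = True.

True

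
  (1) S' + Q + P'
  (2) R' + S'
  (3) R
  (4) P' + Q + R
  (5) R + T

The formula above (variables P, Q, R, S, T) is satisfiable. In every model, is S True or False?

False

Suppose S = 1.
Unit clause (R') forces R = 0.
Now (R) is unsatisfied and unit — conflict.
So every satisfying assignment has S = False.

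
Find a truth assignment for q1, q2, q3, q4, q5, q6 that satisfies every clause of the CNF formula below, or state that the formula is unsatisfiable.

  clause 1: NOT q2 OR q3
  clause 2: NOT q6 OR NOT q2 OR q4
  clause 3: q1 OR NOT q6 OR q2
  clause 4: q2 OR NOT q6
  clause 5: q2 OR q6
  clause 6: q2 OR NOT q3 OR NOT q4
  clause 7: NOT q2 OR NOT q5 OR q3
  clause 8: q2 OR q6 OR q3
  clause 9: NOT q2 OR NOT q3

Branch on q2: set q2 = false.
From the singleton clause (NOT q6), q6 = false.
Now (q6) is unsatisfied and unit — conflict.
Undo q2 and try q2 = true.
From the singleton clause (q3), q3 = true.
Now (NOT q3) is unsatisfied and unit — conflict.
Either choice for q2 ends in contradiction.

UNSATISFIABLE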